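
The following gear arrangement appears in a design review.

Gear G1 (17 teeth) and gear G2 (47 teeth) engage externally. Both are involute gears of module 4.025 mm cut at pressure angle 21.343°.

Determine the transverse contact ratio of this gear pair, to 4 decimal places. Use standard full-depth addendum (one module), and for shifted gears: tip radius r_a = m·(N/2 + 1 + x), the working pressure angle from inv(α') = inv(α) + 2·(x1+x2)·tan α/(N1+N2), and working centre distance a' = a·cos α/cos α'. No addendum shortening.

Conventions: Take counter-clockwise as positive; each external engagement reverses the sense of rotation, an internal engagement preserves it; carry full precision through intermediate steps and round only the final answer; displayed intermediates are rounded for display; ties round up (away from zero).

1.5759

topology: single-mesh involute geometry — m = 4.025, 17T/47T pair
base radii: r_b1 = 31.866150, r_b2 = 88.100533
tip radii: r_a1 = 38.237500, r_a2 = 98.612500
no profile shift: α' = α, a' = a
action lengths: √(r_a1²−r_b1²) = 21.134211, √(r_a2²−r_b2²) = 44.302610
base pitch p_b = π·m·cos α = 11.777702
CR = (21.134211 + 44.302610 − 128.800000·sin 21.34300°)/11.777702 = 1.575861
contact ratio ≈ 1.5759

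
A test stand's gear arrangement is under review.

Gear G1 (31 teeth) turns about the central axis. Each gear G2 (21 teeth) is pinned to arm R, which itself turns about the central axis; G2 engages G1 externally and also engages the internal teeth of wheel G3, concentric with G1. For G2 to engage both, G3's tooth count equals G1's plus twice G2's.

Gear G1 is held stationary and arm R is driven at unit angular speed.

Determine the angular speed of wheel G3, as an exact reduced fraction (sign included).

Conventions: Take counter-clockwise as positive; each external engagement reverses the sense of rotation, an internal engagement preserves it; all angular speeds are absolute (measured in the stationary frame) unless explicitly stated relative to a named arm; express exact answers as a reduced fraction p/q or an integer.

class = planetary set [G3 = 31+2·21 = 73; Willis about the carrier]
ring teeth: 31 + 2·21 = 73
31(ω_sun−ω_arm) = −73(ω_ring−ω_arm),  ω_sun = 0, ω_arm = 1
ω_ring = 1 − (31/73)(0−1) = 104/73
exact speed ratio = 104/73

104/73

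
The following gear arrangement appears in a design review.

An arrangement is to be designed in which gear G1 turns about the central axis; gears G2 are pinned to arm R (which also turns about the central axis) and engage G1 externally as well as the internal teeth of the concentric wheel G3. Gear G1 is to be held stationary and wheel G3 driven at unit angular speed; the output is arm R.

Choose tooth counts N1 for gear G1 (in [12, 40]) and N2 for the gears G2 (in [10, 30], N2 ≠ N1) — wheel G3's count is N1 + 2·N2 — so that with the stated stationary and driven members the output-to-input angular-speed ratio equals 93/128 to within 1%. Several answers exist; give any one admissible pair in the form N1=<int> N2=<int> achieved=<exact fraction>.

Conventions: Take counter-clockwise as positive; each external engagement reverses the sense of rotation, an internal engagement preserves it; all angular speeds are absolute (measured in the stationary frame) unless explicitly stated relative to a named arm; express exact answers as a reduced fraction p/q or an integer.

topology: planetary set — design target 93/128, arm = carrier (Willis)
Willis with ω_sun = 0: ω_arm/ω_ring = N3/(N1+N3); set equal to 93/128  ⇒  N3/N1 = (93/128)/(1 − 93/128) = 93/35
N3 = N1 + 2·N2  ⇒  N2/N1 = (N3/N1 − 1)/2 = (93/35 − 1)/2 = 29/35
smallest multiple with N1 ≥ 12 and N2 ≥ 10: k = 1  ⇒  N1 = 1·35 = 35, N2 = 1·29 = 29 (N1 ≤ 40, N2 ≤ 30, N2 ≠ N1 ✓), N3 = 35 + 2·29 = 93
check: N3/(N1+N3) with N1 = 35, N3 = 93 gives 93/128; |achieved − target| = 0 ≤ 93/12800 ✓

N1=35 N2=29 achieved=93/128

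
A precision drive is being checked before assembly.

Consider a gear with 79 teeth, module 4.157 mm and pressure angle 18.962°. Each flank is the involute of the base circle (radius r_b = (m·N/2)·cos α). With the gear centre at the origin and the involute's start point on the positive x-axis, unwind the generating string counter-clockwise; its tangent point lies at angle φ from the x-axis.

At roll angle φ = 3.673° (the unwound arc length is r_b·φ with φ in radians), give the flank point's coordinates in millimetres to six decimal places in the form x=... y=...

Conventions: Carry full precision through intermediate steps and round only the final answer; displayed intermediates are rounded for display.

single-mesh involute tooth geometry (79T wheel at module 4.157)
pitch radius r_p = m·N/2 = 4.157·79/2 = 164.201500
base radius r_b = r_p·cos α = 164.201500·cos 18.962° = 155.290989
roll angle φ = 3.673° = 0.06410594 rad
x = r_b·(cos φ + φ·sin φ) = 155.609751
y = r_b·(sin φ − φ·cos φ) = 0.013631

x=155.609751 y=0.013631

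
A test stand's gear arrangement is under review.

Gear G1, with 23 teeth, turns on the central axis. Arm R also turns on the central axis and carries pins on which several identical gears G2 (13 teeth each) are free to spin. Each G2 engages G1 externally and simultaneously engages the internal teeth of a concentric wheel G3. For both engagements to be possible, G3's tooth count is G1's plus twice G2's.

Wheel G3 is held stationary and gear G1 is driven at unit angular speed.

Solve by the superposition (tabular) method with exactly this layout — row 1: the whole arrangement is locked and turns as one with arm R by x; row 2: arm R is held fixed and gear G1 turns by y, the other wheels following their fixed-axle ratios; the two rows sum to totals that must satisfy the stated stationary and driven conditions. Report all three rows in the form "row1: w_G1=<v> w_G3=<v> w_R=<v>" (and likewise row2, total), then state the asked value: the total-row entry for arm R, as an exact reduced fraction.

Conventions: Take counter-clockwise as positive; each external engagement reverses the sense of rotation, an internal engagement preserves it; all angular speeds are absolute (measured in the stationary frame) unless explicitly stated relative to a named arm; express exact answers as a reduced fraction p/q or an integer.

recognized (axles ride arm R): planetary set, 23/13/49 teeth
row 1 (train locked, turned with arm): all members turn x
superposition row 2 [arm held]: sun y, ring −(23/49)·y, arm 0
boundary: total ω_ring = x − (23/49)·y = 0 and total ω_sun = x + y = 1  ⇒  y = 49/72, x = 23/72
row 2 ring = −(23/49)·49/72 = -23/72
totals (row 1 + row 2): sun 23/72 + 49/72 = 1, ring 23/72 + (-23/72) = 0, arm 23/72 + 0 = 23/72
asked cell (total, arm) = 23/72

row1: w_G1=23/72 w_G3=23/72 w_R=23/72
row2: w_G1=49/72 w_G3=-23/72 w_R=0
total: w_G1=1 w_G3=0 w_R=23/72
asked value: 23/72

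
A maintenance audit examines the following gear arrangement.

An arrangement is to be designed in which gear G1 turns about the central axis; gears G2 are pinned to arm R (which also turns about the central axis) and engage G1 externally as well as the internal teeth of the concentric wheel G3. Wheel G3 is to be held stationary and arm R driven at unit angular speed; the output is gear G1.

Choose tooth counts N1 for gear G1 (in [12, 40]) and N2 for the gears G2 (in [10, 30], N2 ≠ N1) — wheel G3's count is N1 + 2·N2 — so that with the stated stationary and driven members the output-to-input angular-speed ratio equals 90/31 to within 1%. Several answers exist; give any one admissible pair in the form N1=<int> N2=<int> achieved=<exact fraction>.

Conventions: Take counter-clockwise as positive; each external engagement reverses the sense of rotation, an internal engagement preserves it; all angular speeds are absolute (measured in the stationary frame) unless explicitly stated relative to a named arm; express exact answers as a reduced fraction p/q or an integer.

design class (target 90/31): planetary set
Willis with ω_ring = 0: ω_sun/ω_arm = (N1+N3)/N1; set equal to 90/31  ⇒  N3/N1 = 90/31 − 1 = 59/31
N3 = N1 + 2·N2  ⇒  N2/N1 = (N3/N1 − 1)/2 = (59/31 − 1)/2 = 14/31
smallest multiple with N1 ≥ 12 and N2 ≥ 10: k = 1  ⇒  N1 = 1·31 = 31, N2 = 1·14 = 14 (N1 ≤ 40, N2 ≤ 30, N2 ≠ N1 ✓), N3 = 31 + 2·14 = 59
check: (N1+N3)/N1 with N1 = 31, N3 = 59 gives 90/31; |achieved − target| = 0 ≤ 9/310 ✓

N1=31 N2=14 achieved=90/31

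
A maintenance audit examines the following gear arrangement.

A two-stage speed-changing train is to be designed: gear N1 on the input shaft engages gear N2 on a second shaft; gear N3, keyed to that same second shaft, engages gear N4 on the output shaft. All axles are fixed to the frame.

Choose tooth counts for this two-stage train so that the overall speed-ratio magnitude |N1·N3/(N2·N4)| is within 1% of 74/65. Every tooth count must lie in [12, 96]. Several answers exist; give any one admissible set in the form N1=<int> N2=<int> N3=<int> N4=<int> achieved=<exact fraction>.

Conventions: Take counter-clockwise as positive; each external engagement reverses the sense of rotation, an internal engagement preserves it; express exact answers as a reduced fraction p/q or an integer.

N1=12 N2=13 N3=37 N4=30 achieved=74/65

class = fixed-axis compound train [2-stage, 74/65 wanted]
target = 74/65 in lowest terms: an exact hit needs N1·N3 = k·74 and N2·N4 = k·65 for one integer k, every count in [12, 96]; additionally prefer no 1:1 stage (N1 ≠ N2, N3 ≠ N4)
k = 1…5: no 1:1-free in-range split of k·74 and k·65 into factor pairs; take k = 6
k = 6: N1·N3 = 444 = 12·37, N2·N4 = 390 = 13·30
achieved = 12·37/(13·30) = 74/65; |achieved − target| = 0 ≤ 37/3250 ✓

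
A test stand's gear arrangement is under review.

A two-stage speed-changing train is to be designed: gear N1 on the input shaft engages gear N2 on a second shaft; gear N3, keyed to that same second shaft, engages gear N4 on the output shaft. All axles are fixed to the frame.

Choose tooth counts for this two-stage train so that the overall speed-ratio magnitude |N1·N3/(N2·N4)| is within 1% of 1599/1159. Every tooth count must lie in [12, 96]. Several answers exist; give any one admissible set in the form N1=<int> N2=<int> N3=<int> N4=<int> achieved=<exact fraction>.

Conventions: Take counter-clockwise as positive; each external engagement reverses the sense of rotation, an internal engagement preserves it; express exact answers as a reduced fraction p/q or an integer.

N1=39 N2=19 N3=41 N4=61 achieved=1599/1159

design class (target 1599/1159): fixed-axis compound train
target = 1599/1159 in lowest terms: an exact hit needs N1·N3 = k·1599 and N2·N4 = k·1159 for one integer k, every count in [12, 96]; additionally prefer no 1:1 stage (N1 ≠ N2, N3 ≠ N4)
k = 1: N1·N3 = 1599 = 39·41, N2·N4 = 1159 = 19·61
achieved = 39·41/(19·61) = 1599/1159; |achieved − target| = 0 ≤ 1599/115900 ✓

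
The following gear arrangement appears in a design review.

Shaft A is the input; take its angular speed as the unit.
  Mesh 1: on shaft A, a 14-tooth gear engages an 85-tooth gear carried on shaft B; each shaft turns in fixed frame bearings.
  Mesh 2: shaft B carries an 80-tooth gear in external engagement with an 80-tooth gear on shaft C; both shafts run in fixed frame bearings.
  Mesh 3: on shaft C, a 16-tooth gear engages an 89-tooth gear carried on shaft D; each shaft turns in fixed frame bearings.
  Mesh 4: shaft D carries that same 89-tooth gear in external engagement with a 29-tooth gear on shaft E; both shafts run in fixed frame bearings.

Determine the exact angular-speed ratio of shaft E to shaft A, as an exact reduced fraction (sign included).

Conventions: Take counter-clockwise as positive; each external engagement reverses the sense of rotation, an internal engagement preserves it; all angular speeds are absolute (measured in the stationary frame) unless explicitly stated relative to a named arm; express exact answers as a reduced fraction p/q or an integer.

224/2465

class = fixed-axis compound train [4 meshes; 4 ratios multiply, 4 sense flips]
mesh 1 [14T→85T]: running ratio 14/85, sense −
mesh 2 [80T→80T]: running ratio 14/85, sense +
mesh 3 [16T→89T]: running ratio 224/7565, sense −
mesh 4 [89T→29T]: running ratio 224/2465, sense +
ω_out/ω_in = 224/2465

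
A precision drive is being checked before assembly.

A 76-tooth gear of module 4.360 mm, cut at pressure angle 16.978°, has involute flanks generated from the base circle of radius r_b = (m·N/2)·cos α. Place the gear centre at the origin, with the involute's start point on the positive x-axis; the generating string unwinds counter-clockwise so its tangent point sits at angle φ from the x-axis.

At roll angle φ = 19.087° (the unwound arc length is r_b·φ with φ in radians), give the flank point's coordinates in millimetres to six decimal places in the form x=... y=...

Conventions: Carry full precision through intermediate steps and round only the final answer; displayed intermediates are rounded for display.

recognized (one wheel, involute flank): single-mesh tooth geometry, m = 4.360, N = 76
pitch radius r_p = m·N/2 = 4.360·76/2 = 165.680000
base radius r_b = r_p·cos α = 165.680000·cos 16.978° = 158.459160
roll angle φ = 19.087° = 0.33313099 rad
x = r_b·(cos φ + φ·sin φ) = 167.009320
y = r_b·(sin φ − φ·cos φ) = 1.931141

x=167.009320 y=1.931141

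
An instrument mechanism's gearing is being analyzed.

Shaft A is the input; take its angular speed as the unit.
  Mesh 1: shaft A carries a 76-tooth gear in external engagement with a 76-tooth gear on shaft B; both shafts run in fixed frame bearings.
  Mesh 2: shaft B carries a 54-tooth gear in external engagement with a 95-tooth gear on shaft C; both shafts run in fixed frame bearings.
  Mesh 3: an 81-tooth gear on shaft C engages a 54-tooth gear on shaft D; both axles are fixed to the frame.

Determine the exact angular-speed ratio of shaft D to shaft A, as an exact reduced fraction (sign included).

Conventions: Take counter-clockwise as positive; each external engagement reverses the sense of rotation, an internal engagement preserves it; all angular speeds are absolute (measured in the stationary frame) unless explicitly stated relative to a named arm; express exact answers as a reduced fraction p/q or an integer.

-81/95

class = fixed-axis compound train [3 meshes; 3 ratios multiply, 3 sense flips]
mesh 1 [76T→76T]: running ratio 1, sense −
mesh 2 [54T→95T]: running ratio 54/95, sense +
mesh 3 [81T→54T]: running ratio 81/95, sense −
ω_out/ω_in = -81/95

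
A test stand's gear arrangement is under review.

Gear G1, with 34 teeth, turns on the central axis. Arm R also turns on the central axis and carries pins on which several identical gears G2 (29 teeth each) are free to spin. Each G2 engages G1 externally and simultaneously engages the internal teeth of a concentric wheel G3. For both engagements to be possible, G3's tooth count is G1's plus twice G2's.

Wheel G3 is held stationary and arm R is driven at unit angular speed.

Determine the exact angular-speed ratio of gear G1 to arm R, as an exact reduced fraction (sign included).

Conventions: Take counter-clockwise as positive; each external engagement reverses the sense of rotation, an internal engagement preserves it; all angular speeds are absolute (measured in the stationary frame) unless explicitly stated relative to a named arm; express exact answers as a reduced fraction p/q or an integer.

63/17

class = planetary set [G3 = 34+2·29 = 92; Willis about the carrier]
ring teeth: 34 + 2·29 = 92
34(ω_sun−ω_arm) = −92(ω_ring−ω_arm),  ω_ring = 0, ω_arm = 1
ω_sun = 1 − (92/34)(0−1) = 63/17
ω_out/ω_in = 63/17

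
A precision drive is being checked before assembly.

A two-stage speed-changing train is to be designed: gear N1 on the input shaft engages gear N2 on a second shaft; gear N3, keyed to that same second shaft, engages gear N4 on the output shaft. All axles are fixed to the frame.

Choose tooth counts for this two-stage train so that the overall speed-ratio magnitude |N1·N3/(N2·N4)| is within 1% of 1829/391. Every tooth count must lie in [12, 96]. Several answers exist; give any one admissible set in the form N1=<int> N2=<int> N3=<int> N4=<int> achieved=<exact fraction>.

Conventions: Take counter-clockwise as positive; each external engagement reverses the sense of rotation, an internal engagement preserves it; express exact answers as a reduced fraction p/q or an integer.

N1=31 N2=17 N3=59 N4=23 achieved=1829/391

design class (target 1829/391): fixed-axis compound train
target = 1829/391 in lowest terms: an exact hit needs N1·N3 = k·1829 and N2·N4 = k·391 for one integer k, every count in [12, 96]; additionally prefer no 1:1 stage (N1 ≠ N2, N3 ≠ N4)
k = 1: N1·N3 = 1829 = 31·59, N2·N4 = 391 = 17·23
achieved = 31·59/(17·23) = 1829/391; |achieved − target| = 0 ≤ 1829/39100 ✓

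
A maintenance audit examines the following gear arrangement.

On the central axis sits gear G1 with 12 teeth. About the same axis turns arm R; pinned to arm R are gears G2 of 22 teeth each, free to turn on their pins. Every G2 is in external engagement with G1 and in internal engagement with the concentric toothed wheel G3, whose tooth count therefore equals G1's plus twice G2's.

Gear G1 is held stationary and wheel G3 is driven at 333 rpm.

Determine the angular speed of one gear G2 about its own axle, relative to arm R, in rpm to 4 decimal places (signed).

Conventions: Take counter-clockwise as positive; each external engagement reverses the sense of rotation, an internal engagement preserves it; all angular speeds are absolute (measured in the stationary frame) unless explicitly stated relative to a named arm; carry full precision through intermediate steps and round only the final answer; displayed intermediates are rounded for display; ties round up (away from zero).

+149.5829 rpm

planetary set (12T centre, 22T on arm, 56T internal) — Willis relation
normalise by the input: solve with ω_ring = 1, then scale by 333 rpm
ring teeth: 12 + 2·22 = 56
12(ω_sun−ω_arm) = −56(ω_ring−ω_arm),  ω_sun = 0, ω_ring = 1
12(0−ω_arm) = −56(1−ω_arm)  ⇒  68·ω_arm = 56  ⇒  ω_arm = 14/17
sun–planet mesh: 12·(0−14/17) = −22·(ω_p−ω_arm)  ⇒  ω_p−ω_arm = 84/187
scale: ω_p−ω_arm = 84/187 × 333 rpm = +149.5829 rpm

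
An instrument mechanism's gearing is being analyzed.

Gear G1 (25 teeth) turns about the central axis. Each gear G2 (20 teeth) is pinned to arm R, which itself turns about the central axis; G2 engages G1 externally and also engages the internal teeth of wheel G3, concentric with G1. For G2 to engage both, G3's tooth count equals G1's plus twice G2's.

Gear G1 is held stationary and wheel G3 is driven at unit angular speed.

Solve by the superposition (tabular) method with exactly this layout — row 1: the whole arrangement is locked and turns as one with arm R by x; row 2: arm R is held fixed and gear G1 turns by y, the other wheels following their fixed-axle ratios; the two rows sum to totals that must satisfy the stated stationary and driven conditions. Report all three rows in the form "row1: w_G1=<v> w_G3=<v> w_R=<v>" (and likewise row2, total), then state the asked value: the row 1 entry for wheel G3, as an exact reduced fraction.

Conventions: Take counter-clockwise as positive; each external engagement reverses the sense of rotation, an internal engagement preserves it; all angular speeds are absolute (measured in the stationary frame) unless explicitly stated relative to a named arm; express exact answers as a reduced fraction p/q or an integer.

topology: planetary set — G1 25T / G2 20T / G3 65T, arm = carrier (Willis)
row 1: whole set turns with the arm by x
superposition row 2 [arm held]: sun y, ring −(25/65)·y, arm 0
boundary: total ω_sun = x + y = 0 and total ω_ring = x − (25/65)·y = 1  ⇒  y = -13/18, x = 13/18
row 2 ring = −(25/65)·(-13/18) = 5/18
totals (row 1 + row 2): sun 13/18 + (-13/18) = 0, ring 13/18 + 5/18 = 1, arm 13/18 + 0 = 13/18
asked cell (row1, ring) = 13/18

row1: w_G1=13/18 w_G3=13/18 w_R=13/18
row2: w_G1=-13/18 w_G3=5/18 w_R=0
total: w_G1=0 w_G3=1 w_R=13/18
asked value: 13/18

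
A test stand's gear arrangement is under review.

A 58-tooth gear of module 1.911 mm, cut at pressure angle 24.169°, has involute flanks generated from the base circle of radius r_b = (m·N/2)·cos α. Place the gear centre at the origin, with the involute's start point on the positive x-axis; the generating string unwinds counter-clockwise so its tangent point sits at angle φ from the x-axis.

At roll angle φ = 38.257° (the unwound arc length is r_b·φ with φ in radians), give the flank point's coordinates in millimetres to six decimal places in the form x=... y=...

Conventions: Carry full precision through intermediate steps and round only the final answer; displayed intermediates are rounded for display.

recognized (one wheel, involute flank): single-mesh tooth geometry, m = 1.911, N = 58
pitch radius r_p = m·N/2 = 1.911·58/2 = 55.419000
base radius r_b = r_p·cos α = 55.419000·cos 24.169° = 50.561069
roll angle φ = 38.257° = 0.66771061 rad
x = r_b·(cos φ + φ·sin φ) = 60.606590
y = r_b·(sin φ − φ·cos φ) = 4.797029

x=60.606590 y=4.797029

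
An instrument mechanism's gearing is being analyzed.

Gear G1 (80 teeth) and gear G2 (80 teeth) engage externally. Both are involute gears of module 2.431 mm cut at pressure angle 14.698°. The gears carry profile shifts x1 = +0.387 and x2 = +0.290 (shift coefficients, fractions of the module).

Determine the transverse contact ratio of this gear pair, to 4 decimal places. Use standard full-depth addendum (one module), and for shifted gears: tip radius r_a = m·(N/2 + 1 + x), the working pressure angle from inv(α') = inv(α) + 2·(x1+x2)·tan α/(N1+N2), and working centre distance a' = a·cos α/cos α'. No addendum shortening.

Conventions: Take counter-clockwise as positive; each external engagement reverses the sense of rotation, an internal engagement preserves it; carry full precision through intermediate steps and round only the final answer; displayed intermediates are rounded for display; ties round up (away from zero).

recognized (one external pair, fixed centres): single-mesh tooth geometry, m = 2.431, N1 = 80, N2 = 80
base radii: r_b1 = 94.057978, r_b2 = 94.057978
tip radii: r_a1 = 100.611797, r_a2 = 100.375990
inv(α') = inv(14.698°) + 2·(+0.387+0.290)·tan α/(80+80) = 0.00799907  ⇒  α' = 16.34494°
a' = a·cos α / cos α' = 194.4800·cos 14.698°/cos 16.34494° = 196.038899
action lengths: √(r_a1²−r_b1²) = 35.718770, √(r_a2²−r_b2²) = 35.049055
base pitch p_b = π·m·cos α = 7.387296
CR = (35.718770 + 35.049055 − 196.038899·sin 16.34494°)/7.387296 = 2.111551
contact ratio ≈ 2.1116

2.1116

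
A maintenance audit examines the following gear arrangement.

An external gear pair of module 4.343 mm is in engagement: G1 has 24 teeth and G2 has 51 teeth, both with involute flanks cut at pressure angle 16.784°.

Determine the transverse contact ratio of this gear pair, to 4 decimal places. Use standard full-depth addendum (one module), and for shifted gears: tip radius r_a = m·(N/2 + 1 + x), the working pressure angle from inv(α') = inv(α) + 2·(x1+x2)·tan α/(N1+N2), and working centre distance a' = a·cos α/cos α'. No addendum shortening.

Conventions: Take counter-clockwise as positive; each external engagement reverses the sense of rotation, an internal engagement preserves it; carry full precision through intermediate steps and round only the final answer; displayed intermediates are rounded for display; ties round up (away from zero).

1.8489

single-mesh involute tooth geometry (24T engaging 51T at module 4.343)
base radii: r_b1 = 49.895867, r_b2 = 106.028718
tip radii: r_a1 = 56.459000, r_a2 = 115.089500
no profile shift: α' = α, a' = a
action lengths: √(r_a1²−r_b1²) = 26.420089, √(r_a2²−r_b2²) = 44.760517
base pitch p_b = π·m·cos α = 13.062708
CR = (26.420089 + 44.760517 − 162.862500·sin 16.78400°)/13.062708 = 1.848905
contact ratio ≈ 1.8489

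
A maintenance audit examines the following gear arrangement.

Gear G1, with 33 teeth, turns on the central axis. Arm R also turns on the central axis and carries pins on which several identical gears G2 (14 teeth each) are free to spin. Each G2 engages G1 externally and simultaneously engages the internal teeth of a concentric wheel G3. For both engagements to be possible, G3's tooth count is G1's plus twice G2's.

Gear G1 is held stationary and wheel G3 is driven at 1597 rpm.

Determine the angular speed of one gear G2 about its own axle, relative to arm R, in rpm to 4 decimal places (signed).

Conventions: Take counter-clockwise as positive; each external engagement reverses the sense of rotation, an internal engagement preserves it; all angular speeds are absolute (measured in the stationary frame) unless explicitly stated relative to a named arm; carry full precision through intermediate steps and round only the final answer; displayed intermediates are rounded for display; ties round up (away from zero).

+2442.8275 rpm

recognized (axles ride arm R): planetary set, 33/14/61 teeth
normalise by the input: solve with ω_ring = 1, then scale by 1597 rpm
ring teeth: 33 + 2·14 = 61
33(ω_sun−ω_arm) = −61(ω_ring−ω_arm),  ω_sun = 0, ω_ring = 1
33(0−ω_arm) = −61(1−ω_arm)  ⇒  94·ω_arm = 61  ⇒  ω_arm = 61/94
sun–planet mesh: 33·(0−61/94) = −14·(ω_p−ω_arm)  ⇒  ω_p−ω_arm = 2013/1316
scale: ω_p−ω_arm = 2013/1316 × 1597 rpm = +2442.8275 rpm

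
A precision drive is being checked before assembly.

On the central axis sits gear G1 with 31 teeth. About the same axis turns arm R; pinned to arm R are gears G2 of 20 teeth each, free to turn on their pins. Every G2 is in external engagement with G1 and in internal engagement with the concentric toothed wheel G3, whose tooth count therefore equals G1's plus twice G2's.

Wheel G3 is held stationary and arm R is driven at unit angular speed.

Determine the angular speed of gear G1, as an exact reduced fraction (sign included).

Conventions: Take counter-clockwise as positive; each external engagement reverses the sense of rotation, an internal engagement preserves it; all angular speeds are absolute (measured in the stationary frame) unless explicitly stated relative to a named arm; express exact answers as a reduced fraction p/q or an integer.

102/31

class = planetary set [G3 = 31+2·20 = 71; Willis about the carrier]
ring teeth: 31 + 2·20 = 71
31(ω_sun−ω_arm) = −71(ω_ring−ω_arm),  ω_ring = 0, ω_arm = 1
ω_sun = 1 − (71/31)(0−1) = 102/31
exact speed ratio = 102/31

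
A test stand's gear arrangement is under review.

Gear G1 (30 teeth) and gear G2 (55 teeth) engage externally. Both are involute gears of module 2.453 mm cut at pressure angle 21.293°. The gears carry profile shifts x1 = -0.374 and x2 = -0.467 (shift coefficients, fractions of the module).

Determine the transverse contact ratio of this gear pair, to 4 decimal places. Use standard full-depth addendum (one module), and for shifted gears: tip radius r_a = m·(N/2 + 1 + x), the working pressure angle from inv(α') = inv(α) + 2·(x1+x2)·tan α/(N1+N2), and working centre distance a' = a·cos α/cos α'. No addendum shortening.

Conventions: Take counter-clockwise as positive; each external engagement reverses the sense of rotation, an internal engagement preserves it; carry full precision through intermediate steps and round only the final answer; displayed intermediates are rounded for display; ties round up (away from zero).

1.9290

recognized (one external pair, fixed centres): single-mesh tooth geometry, m = 2.453, N1 = 30, N2 = 55
base radii: r_b1 = 34.283211, r_b2 = 62.852554
tip radii: r_a1 = 38.330578, r_a2 = 68.764949
inv(α') = inv(21.293°) + 2·(-0.374-0.467)·tan α/(30+55) = 0.01039769  ⇒  α' = 17.80079°
a' = a·cos α / cos α' = 104.2525·cos 21.293°/cos 17.80079° = 102.019952
action lengths: √(r_a1²−r_b1²) = 17.143355, √(r_a2²−r_b2²) = 27.895782
base pitch p_b = π·m·cos α = 7.180259
CR = (17.143355 + 27.895782 − 102.019952·sin 17.80079°)/7.180259 = 1.929008
contact ratio ≈ 1.9290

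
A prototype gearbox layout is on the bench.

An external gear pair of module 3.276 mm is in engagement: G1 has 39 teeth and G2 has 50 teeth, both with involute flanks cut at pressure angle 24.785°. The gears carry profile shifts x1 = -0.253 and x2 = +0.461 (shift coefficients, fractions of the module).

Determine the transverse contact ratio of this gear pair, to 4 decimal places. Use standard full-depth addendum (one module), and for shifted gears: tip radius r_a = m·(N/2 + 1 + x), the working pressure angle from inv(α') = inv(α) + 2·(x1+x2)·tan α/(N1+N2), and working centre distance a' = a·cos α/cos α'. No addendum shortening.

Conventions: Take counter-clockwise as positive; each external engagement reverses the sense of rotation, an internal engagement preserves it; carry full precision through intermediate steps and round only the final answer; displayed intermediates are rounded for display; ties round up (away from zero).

single-mesh involute tooth geometry (39T engaging 50T at module 3.276)
base radii: r_b1 = 57.997654, r_b2 = 74.355967
tip radii: r_a1 = 66.329172, r_a2 = 86.686236
inv(α') = inv(24.785°) + 2·(-0.253+0.461)·tan α/(39+50) = 0.03132564  ⇒  α' = 25.35017°
a' = a·cos α / cos α' = 145.7820·cos 24.785°/cos 25.35017° = 146.456182
action lengths: √(r_a1²−r_b1²) = 32.184332, √(r_a2²−r_b2²) = 44.561124
base pitch p_b = π·m·cos α = 9.343846
CR = (32.184332 + 44.561124 − 146.456182·sin 25.35017°)/9.343846 = 1.502629
contact ratio ≈ 1.5026

1.5026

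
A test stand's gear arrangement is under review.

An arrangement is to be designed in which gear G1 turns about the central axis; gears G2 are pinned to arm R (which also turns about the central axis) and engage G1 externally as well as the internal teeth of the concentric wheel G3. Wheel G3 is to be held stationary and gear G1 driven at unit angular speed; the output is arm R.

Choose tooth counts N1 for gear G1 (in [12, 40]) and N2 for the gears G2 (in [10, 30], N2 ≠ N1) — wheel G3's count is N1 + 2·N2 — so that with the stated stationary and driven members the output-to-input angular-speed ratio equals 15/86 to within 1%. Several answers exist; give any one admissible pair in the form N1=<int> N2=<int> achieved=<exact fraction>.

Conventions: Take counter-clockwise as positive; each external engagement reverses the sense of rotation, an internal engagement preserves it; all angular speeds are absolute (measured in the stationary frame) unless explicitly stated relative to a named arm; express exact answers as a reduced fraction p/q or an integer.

N1=15 N2=28 achieved=15/86

design class (target 15/86): planetary set
Willis with ω_ring = 0: ω_arm/ω_sun = N1/(N1+N3); set equal to 15/86  ⇒  N3/N1 = 1/(15/86) − 1 = 71/15
N3 = N1 + 2·N2  ⇒  N2/N1 = (N3/N1 − 1)/2 = (71/15 − 1)/2 = 28/15
smallest multiple with N1 ≥ 12 and N2 ≥ 10: k = 1  ⇒  N1 = 1·15 = 15, N2 = 1·28 = 28 (N1 ≤ 40, N2 ≤ 30, N2 ≠ N1 ✓), N3 = 15 + 2·28 = 71
check: N1/(N1+N3) with N1 = 15, N3 = 71 gives 15/86; |achieved − target| = 0 ≤ 3/1720 ✓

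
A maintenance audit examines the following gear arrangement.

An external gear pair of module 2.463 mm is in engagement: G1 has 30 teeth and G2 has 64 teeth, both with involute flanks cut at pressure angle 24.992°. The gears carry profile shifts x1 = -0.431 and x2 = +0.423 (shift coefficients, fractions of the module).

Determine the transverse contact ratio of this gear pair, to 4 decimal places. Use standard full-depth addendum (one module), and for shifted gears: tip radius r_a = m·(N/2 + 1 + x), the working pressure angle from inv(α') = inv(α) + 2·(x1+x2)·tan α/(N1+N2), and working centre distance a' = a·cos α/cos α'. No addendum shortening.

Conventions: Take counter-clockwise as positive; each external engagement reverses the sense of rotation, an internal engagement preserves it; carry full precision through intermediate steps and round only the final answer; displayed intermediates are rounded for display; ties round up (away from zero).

recognized (one external pair, fixed centres): single-mesh tooth geometry, m = 2.463, N1 = 30, N2 = 64
base radii: r_b1 = 33.485721, r_b2 = 71.436205
tip radii: r_a1 = 38.346447, r_a2 = 82.320849
inv(α') = inv(24.992°) + 2·(-0.431+0.423)·tan α/(30+64) = 0.02986565  ⇒  α' = 24.97106°
a' = a·cos α / cos α' = 115.7610·cos 24.992°/cos 24.97106° = 115.741288
action lengths: √(r_a1²−r_b1²) = 18.685730, √(r_a2²−r_b2²) = 40.909545
base pitch p_b = π·m·cos α = 7.013233
CR = (18.685730 + 40.909545 − 115.741288·sin 24.97106°)/7.013233 = 1.530519
contact ratio ≈ 1.5305

1.5305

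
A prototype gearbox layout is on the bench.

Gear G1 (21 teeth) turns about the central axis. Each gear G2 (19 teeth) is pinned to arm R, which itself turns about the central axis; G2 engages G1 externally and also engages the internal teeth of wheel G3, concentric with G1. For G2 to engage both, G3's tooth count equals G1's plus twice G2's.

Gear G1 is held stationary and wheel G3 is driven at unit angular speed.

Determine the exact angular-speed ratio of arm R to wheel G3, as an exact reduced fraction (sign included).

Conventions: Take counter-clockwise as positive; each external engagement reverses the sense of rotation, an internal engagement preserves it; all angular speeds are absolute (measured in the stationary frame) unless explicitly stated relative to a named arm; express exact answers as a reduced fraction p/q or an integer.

class = planetary set [G3 = 21+2·19 = 59; Willis about the carrier]
ring teeth: 21 + 2·19 = 59
21(ω_sun−ω_arm) = −59(ω_ring−ω_arm),  ω_sun = 0, ω_ring = 1
21(0−ω_arm) = −59(1−ω_arm)  ⇒  80·ω_arm = 59  ⇒  ω_arm = 59/80
ω_out/ω_in = 59/80

59/80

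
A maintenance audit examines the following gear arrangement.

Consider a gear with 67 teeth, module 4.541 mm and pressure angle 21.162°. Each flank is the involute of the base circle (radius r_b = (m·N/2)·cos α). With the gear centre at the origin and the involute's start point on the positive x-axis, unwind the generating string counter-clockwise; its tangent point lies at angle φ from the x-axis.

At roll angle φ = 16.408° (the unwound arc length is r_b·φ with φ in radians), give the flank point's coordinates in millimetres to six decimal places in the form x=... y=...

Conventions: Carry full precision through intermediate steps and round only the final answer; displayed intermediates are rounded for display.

x=147.563246 y=1.101505

topology: single-mesh involute geometry — m = 4.541, N = 67
pitch radius r_p = m·N/2 = 4.541·67/2 = 152.123500
base radius r_b = r_p·cos α = 152.123500·cos 21.162° = 141.864814
roll angle φ = 16.408° = 0.28637362 rad
x = r_b·(cos φ + φ·sin φ) = 147.563246
y = r_b·(sin φ − φ·cos φ) = 1.101505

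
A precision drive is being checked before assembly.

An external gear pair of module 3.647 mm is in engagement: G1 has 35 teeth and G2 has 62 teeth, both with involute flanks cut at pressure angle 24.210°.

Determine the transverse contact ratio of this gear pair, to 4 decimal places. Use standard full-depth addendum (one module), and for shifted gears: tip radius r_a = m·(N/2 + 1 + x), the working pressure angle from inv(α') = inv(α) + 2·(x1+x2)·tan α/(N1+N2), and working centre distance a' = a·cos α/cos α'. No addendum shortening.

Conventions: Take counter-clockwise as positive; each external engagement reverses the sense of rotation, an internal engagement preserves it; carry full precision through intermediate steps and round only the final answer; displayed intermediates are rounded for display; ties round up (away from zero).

1.5538

topology: single-mesh involute geometry — m = 3.647, 35T/62T pair
base radii: r_b1 = 58.209219, r_b2 = 103.113474
tip radii: r_a1 = 67.469500, r_a2 = 116.704000
no profile shift: α' = α, a' = a
action lengths: √(r_a1²−r_b1²) = 34.114810, √(r_a2²−r_b2²) = 54.657435
base pitch p_b = π·m·cos α = 10.449695
CR = (34.114810 + 54.657435 − 176.879500·sin 24.21000°)/10.449695 = 1.553835
contact ratio ≈ 1.5538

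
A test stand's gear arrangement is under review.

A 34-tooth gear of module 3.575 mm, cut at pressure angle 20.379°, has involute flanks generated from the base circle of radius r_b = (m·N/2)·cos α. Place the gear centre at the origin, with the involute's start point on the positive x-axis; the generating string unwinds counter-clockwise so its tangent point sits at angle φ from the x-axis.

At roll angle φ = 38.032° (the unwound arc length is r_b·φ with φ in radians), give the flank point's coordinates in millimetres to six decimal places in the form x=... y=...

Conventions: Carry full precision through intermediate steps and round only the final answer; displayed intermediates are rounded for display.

x=68.173003 y=5.313190

recognized (one wheel, involute flank): single-mesh tooth geometry, m = 3.575, N = 34
pitch radius r_p = m·N/2 = 3.575·34/2 = 60.775000
base radius r_b = r_p·cos α = 60.775000·cos 20.379° = 56.971074
roll angle φ = 38.032° = 0.66378362 rad
x = r_b·(cos φ + φ·sin φ) = 68.173003
y = r_b·(sin φ − φ·cos φ) = 5.313190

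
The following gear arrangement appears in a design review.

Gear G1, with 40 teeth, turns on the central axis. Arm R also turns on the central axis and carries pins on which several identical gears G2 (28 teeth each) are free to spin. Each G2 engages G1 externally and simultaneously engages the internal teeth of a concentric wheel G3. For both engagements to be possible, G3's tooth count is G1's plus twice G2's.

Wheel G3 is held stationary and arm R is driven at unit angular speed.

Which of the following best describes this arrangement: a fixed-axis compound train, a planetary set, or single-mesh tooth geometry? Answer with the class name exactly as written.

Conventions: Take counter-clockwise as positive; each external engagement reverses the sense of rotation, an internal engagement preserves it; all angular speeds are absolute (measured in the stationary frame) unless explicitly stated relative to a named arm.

topology: planetary set — G1 40T / G2 28T / G3 96T, arm = carrier (Willis)
classification: planetary set

planetary set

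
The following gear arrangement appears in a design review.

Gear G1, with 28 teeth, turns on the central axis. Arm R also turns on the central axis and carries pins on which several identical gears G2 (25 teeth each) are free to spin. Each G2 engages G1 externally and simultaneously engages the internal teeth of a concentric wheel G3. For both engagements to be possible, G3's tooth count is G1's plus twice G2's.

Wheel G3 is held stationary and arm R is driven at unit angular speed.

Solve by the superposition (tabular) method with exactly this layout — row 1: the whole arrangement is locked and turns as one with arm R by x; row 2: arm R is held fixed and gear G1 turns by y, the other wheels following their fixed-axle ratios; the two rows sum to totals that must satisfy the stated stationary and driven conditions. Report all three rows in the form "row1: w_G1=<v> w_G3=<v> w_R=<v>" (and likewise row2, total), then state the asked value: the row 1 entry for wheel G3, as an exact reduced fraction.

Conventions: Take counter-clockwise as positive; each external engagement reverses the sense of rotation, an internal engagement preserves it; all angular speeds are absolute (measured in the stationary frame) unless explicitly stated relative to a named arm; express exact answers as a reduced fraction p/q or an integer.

row1: w_G1=1 w_G3=1 w_R=1
row2: w_G1=39/14 w_G3=-1 w_R=0
total: w_G1=53/14 w_G3=0 w_R=1
asked value: 1

recognized (axles ride arm R): planetary set, 28/25/78 teeth
row 1 (train locked, turned with arm): all members turn x
row 2: sun turns y, ring = −(28/78)·y, arm 0
boundary: total ω_ring = x − (28/78)·y = 0 and total ω_arm = x = 1  ⇒  y = 39/14, x = 1
row 2 ring = −(28/78)·39/14 = -1
totals (row 1 + row 2): sun 1 + 39/14 = 53/14, ring 1 + (-1) = 0, arm 1 + 0 = 1
asked cell (row1, ring) = 1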